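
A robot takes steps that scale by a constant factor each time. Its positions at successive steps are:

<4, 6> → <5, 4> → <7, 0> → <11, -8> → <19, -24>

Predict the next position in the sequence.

Step-to-step displacements: <+1, -2>, <+2, -4>, <+4, -8>, <+8, -16>; each is 2× the previous.
step 5: <19, -24> + <+16, -32> → <35, -56>

<35, -56>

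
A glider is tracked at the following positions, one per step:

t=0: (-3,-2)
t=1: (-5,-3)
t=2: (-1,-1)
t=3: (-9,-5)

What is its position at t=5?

The jumps are (-2,-1), (+4,+2), (-8,-4) — a geometric progression with ratio -2.
step 4: (-9,-5) + (+16,+8) → (7,3)
step 5: (7,3) + (-32,-16) → (-25,-13)

(-25,-13)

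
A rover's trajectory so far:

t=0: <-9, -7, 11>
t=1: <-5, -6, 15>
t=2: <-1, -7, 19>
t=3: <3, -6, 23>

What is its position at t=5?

The first coordinate changes by +4 each step, so at step 5 it is -9 + 5·(4) = 11.
The second coordinate repeats the cycle [-7, -6] with period 2; step 5 mod 2 = 1, giving -6.
The third coordinate changes by +4 each step, so at step 5 it is 11 + 5·(4) = 31.

<11, -6, 31>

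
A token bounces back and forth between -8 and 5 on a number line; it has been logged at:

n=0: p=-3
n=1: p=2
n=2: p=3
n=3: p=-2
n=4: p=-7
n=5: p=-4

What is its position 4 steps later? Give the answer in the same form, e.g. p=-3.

The value reflects between -8 and 5, moving 5 per step.
  step 6: -4 → 1
  step 7: 1 → 4
  step 8: 4 → -1
  step 9: -1 → -6

p=-6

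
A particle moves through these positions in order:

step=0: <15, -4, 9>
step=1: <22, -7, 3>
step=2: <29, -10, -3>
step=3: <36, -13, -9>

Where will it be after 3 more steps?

The position changes by <+7, -3, -6> every step.
step 4: <36, -13, -9> + <+7, -3, -6> → <43, -16, -15>
step 5: <43, -16, -15> + <+7, -3, -6> → <50, -19, -21>
step 6: <50, -19, -21> + <+7, -3, -6> → <57, -22, -27>

<57, -22, -27>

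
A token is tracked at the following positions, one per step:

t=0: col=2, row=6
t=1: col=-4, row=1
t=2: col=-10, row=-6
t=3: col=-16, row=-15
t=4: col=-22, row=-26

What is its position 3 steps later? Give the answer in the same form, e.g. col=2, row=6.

Successive displacements: (-6,-5), (-6,-7), (-6,-9), (-6,-11) — each changes by (+0,-2).
step 5: col=-22, row=-26 + (-6,-13) → col=-28, row=-39
step 6: col=-28, row=-39 + (-6,-15) → col=-34, row=-54
step 7: col=-34, row=-54 + (-6,-17) → col=-40, row=-71

col=-40, row=-71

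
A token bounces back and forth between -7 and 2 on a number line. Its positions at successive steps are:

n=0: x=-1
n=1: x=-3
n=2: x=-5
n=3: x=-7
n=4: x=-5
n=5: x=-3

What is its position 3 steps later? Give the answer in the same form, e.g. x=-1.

The value reflects between -7 and 2, moving 2 per step.
  step 6: -3 → -1
  step 7: -1 → 1
  step 8: 1 → 1

x=1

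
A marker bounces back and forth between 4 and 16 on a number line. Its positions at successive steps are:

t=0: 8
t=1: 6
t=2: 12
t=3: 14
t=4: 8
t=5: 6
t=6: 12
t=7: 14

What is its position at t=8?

The value reflects between 4 and 16, moving 6 per step.
  step 8: 14 → 8

8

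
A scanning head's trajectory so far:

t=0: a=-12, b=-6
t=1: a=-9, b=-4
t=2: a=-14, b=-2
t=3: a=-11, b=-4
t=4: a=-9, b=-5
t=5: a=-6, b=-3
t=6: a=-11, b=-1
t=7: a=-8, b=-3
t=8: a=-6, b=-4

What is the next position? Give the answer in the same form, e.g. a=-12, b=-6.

The moves between consecutive positions are (+3,+2), (-5,+2), (+3,-2), (+2,-1), (+3,+2), (-5,+2), (+3,-2), (+2,-1); they repeat the 4-cycle [(+3,+2), (-5,+2), (+3,-2), (+2,-1)].
step 9: apply (+3,+2) → a=-3, b=-2

a=-3, b=-2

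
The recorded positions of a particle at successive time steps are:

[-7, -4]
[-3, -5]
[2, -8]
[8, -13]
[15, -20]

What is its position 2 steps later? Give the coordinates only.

[32, -40]

First differences are [+4, -1], [+5, -3], [+6, -5], [+7, -7]; their common second difference is [+1, -2] (constant acceleration).
step 5: [15, -20] + [+8, -9] → [23, -29]
step 6: [23, -29] + [+9, -11] → [32, -40]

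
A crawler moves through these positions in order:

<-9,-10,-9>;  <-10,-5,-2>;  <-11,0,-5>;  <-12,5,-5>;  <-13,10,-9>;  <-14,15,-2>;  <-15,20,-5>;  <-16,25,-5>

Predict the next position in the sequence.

The first coordinate changes by -1 each step, so at step 8 it is -9 + 8·(-1) = -17.
The second coordinate changes by +5 each step, so at step 8 it is -10 + 8·(5) = 30.
The third coordinate repeats the cycle [-9, -2, -5, -5] with period 4; step 8 mod 4 = 0, giving -9.

<-17,30,-9>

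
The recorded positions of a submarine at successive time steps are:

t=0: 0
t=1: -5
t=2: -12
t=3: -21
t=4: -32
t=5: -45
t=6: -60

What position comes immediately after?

Taking differences between consecutive positions: -5, -7, -9, -11, -13, -15. These grow by -2 each step.
step 7: -60 − 17 → -77

-77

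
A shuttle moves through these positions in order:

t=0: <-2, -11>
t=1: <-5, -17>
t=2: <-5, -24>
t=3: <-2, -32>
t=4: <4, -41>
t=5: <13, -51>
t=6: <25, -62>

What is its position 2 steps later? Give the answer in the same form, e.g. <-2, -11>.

<58, -87>

Taking differences between consecutive positions: <-3, -6>, <+0, -7>, <+3, -8>, <+6, -9>, <+9, -10>, <+12, -11>. These grow by <+3, -1> each step.
step 7: <25, -62> + <+15, -12> → <40, -74>
step 8: <40, -74> + <+18, -13> → <58, -87>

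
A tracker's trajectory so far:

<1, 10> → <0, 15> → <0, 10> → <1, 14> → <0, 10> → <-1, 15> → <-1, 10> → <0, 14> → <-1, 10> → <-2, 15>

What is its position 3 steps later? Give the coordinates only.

<-2, 10>

Differencing gives <-1, +5>, <+0, -5>, <+1, +4>, <-1, -4>, <-1, +5>, <+0, -5>, <+1, +4>, <-1, -4>, <-1, +5>. This is the pattern <-1, +5>, <+0, -5>, <+1, +4>, <-1, -4> repeated.
step 10: apply <+0, -5> → <-2, 10>
step 11: apply <+1, +4> → <-1, 14>
step 12: apply <-1, -4> → <-2, 10>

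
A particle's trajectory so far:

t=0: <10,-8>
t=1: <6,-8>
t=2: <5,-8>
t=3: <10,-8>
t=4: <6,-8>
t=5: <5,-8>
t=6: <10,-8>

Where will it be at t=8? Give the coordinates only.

<5,-8>

The moves between consecutive positions are <-4,+0>, <-1,+0>, <+5,+0>, <-4,+0>, <-1,+0>, <+5,+0>; they repeat the 3-cycle [<-4,+0>, <-1,+0>, <+5,+0>].
step 7: apply <-4,+0> → <6,-8>
step 8: apply <-1,+0> → <5,-8>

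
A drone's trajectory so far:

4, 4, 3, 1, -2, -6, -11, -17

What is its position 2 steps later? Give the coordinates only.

Taking differences between consecutive positions: +0, -1, -2, -3, -4, -5, -6. These grow by -1 each step.
step 8: -17 − 7 → -24
step 9: -24 − 8 → -32

-32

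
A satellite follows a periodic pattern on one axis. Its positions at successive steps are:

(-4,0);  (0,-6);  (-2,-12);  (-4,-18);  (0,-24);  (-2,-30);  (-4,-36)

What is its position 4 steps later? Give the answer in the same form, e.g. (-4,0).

First: cycles through -4, 0, -2 every 3 steps. Step 10 lands at position 1 of the cycle → 0.
Second: linear, -6 per step → -60 at step 10.

(0,-60)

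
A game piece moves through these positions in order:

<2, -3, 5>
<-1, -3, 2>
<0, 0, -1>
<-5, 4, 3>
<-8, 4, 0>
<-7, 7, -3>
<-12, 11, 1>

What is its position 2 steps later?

<-14, 14, -5>

The moves between consecutive positions are <-3, +0, -3>, <+1, +3, -3>, <-5, +4, +4>, <-3, +0, -3>, <+1, +3, -3>, <-5, +4, +4>; they repeat the 3-cycle [<-3, +0, -3>, <+1, +3, -3>, <-5, +4, +4>].
step 7: apply <-3, +0, -3> → <-15, 11, -2>
step 8: apply <+1, +3, -3> → <-14, 14, -5>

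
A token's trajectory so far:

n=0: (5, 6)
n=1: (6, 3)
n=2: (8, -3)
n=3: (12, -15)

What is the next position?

(20, -39)

Consecutive displacements (+1, -3), (+2, -6), (+4, -12) scale by a factor of 2 each step.
step 4: (12, -15) + (+8, -24) → (20, -39)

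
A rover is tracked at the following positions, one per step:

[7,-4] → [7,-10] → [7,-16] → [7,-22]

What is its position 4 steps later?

Each step adds [+0,-6] to the position.
step 4: [7,-22] + [+0,-6] → [7,-28]
step 5: [7,-28] + [+0,-6] → [7,-34]
step 6: [7,-34] + [+0,-6] → [7,-40]
step 7: [7,-40] + [+0,-6] → [7,-46]

[7,-46]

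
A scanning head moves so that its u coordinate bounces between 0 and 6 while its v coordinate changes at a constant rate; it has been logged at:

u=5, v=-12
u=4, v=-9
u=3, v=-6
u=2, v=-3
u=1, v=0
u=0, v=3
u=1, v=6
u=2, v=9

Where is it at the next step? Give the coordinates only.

u=3, v=12

The u coordinate travels 1 per step and bounces off the walls at 0 and 6.
  step 8: 2 → 3
The v coordinate changes by +3 each step: at step 8 it is 12.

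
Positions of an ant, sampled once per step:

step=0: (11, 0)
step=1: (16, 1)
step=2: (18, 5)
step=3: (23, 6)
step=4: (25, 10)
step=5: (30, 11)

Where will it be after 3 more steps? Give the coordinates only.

Step-to-step displacements: (+5, +1), (+2, +4), (+5, +1), (+2, +4), (+5, +1) — a repeating cycle of length 2.
step 6: apply (+2, +4) → (32, 15)
step 7: apply (+5, +1) → (37, 16)
step 8: apply (+2, +4) → (39, 20)

(39, 20)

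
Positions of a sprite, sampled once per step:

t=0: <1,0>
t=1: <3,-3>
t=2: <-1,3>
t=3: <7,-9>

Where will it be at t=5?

<23,-33>

The jumps are <+2,-3>, <-4,+6>, <+8,-12> — a geometric progression with ratio -2.
step 4: <7,-9> + <-16,+24> → <-9,15>
step 5: <-9,15> + <+32,-48> → <23,-33>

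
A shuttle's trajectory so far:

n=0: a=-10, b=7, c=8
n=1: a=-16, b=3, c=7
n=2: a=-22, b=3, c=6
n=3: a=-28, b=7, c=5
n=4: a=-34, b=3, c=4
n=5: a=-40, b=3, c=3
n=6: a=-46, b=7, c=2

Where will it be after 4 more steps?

A: linear, -6 per step → -70 at step 10.
B: cycles through 7, 3, 3 every 3 steps. Step 10 lands at position 1 of the cycle → 3.
C: linear, -1 per step → -2 at step 10.

a=-70, b=3, c=-2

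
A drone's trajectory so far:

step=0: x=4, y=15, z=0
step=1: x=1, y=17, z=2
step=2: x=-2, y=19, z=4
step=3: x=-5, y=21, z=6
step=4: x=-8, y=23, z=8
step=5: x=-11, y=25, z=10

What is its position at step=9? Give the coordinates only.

x=-23, y=33, z=18

Each step adds (-3, +2, +2) to the position.
step 6: x=-11, y=25, z=10 + (-3, +2, +2) → x=-14, y=27, z=12
step 7: x=-14, y=27, z=12 + (-3, +2, +2) → x=-17, y=29, z=14
step 8: x=-17, y=29, z=14 + (-3, +2, +2) → x=-20, y=31, z=16
step 9: x=-20, y=31, z=16 + (-3, +2, +2) → x=-23, y=33, z=18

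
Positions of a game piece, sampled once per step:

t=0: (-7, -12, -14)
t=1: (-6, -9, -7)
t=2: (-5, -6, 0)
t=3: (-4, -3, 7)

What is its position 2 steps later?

The position changes by (+1, +3, +7) every step.
step 4: (-4, -3, 7) + (+1, +3, +7) → (-3, 0, 14)
step 5: (-3, 0, 14) + (+1, +3, +7) → (-2, 3, 21)

(-2, 3, 21)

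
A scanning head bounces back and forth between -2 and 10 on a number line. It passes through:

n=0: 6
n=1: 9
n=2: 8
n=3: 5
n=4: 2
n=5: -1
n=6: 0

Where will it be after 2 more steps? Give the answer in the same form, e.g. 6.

6

The value travels 3 per step and bounces off the walls at -2 and 10.
  step 7: 0 → 3
  step 8: 3 → 6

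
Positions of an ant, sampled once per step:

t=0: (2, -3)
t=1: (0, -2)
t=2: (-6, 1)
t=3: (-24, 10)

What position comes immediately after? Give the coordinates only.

(-78, 37)

Consecutive displacements (-2, +1), (-6, +3), (-18, +9) scale by a factor of 3 each step.
step 4: (-24, 10) + (-54, +27) → (-78, 37)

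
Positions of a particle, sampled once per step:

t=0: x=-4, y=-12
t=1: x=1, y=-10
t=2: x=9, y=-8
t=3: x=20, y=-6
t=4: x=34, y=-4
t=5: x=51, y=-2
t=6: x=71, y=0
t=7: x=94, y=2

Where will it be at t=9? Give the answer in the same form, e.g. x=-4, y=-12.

Successive displacements: (+5, +2), (+8, +2), (+11, +2), (+14, +2), (+17, +2), (+20, +2), (+23, +2) — each changes by (+3, +0).
step 8: x=94, y=2 + (+26, +2) → x=120, y=4
step 9: x=120, y=4 + (+29, +2) → x=149, y=6

x=149, y=6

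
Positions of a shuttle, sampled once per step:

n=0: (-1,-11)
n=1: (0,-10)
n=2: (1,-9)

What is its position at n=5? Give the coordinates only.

Each step adds (+1,+1) to the position.
step 3: (1,-9) + (+1,+1) → (2,-8)
step 4: (2,-8) + (+1,+1) → (3,-7)
step 5: (3,-7) + (+1,+1) → (4,-6)

(4,-6)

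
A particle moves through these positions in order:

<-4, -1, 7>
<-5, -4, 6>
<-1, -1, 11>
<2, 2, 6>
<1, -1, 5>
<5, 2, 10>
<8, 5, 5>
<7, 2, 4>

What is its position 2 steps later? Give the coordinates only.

Step-to-step displacements: <-1, -3, -1>, <+4, +3, +5>, <+3, +3, -5>, <-1, -3, -1>, <+4, +3, +5>, <+3, +3, -5>, <-1, -3, -1> — a repeating cycle of length 3.
step 8: apply <+4, +3, +5> → <11, 5, 9>
step 9: apply <+3, +3, -5> → <14, 8, 4>

<14, 8, 4>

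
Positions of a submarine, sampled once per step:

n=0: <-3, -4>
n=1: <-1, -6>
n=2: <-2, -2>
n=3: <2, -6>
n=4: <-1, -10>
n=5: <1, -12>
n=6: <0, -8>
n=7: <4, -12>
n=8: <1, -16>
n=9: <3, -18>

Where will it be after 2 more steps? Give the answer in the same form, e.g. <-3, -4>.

<6, -18>

The moves between consecutive positions are <+2, -2>, <-1, +4>, <+4, -4>, <-3, -4>, <+2, -2>, <-1, +4>, <+4, -4>, <-3, -4>, <+2, -2>; they repeat the 4-cycle [<+2, -2>, <-1, +4>, <+4, -4>, <-3, -4>].
step 10: apply <-1, +4> → <2, -14>
step 11: apply <+4, -4> → <6, -18>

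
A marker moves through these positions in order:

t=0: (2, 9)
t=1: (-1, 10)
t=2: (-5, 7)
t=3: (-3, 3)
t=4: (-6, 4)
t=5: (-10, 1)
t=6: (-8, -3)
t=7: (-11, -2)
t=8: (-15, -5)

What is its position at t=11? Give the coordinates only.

(-20, -11)

Differencing gives (-3, +1), (-4, -3), (+2, -4), (-3, +1), (-4, -3), (+2, -4), (-3, +1), (-4, -3). This is the pattern (-3, +1), (-4, -3), (+2, -4) repeated.
step 9: apply (+2, -4) → (-13, -9)
step 10: apply (-3, +1) → (-16, -8)
step 11: apply (-4, -3) → (-20, -11)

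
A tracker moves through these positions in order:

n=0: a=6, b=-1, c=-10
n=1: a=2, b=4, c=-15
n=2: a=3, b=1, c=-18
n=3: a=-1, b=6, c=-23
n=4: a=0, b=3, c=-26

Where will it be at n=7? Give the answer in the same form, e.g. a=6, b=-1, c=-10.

a=-7, b=10, c=-39

Differencing gives (-4, +5, -5), (+1, -3, -3), (-4, +5, -5), (+1, -3, -3). This is the pattern (-4, +5, -5), (+1, -3, -3) repeated.
step 5: apply (-4, +5, -5) → a=-4, b=8, c=-31
step 6: apply (+1, -3, -3) → a=-3, b=5, c=-34
step 7: apply (-4, +5, -5) → a=-7, b=10, c=-39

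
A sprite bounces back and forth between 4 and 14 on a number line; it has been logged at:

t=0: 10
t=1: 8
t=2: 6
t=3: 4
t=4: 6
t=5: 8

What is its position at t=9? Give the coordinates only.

12

The value reflects between 4 and 14, moving 2 per step.
  step 6: 8 → 10
  step 7: 10 → 12
  step 8: 12 → 14
  step 9: 14 → 12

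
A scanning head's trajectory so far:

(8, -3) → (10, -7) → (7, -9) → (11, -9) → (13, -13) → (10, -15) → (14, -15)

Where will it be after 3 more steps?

Step-to-step displacements: (+2, -4), (-3, -2), (+4, +0), (+2, -4), (-3, -2), (+4, +0) — a repeating cycle of length 3.
step 7: apply (+2, -4) → (16, -19)
step 8: apply (-3, -2) → (13, -21)
step 9: apply (+4, +0) → (17, -21)

(17, -21)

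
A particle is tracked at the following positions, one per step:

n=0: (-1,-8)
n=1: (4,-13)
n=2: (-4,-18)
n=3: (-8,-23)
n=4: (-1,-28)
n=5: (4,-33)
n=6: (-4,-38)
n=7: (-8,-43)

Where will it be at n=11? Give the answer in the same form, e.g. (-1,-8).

(-8,-63)

First: cycles through -1, 4, -4, -8 every 4 steps. Step 11 lands at position 3 of the cycle → -8.
Second: linear, -5 per step → -63 at step 11.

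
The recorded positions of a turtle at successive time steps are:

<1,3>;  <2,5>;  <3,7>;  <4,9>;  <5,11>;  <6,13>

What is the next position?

Constant displacement of <+1,+2> per step.
step 6: <6,13> + <+1,+2> → <7,15>

<7,15>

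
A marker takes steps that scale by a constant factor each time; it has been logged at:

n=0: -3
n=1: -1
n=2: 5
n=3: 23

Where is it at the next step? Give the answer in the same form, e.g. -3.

Step-to-step displacements: +2, +6, +18; each is 3× the previous.
step 4: 23 + 54 → 77

77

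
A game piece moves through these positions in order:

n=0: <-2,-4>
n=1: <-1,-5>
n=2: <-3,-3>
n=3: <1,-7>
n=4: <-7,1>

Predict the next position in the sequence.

<9,-15>

Step-to-step displacements: <+1,-1>, <-2,+2>, <+4,-4>, <-8,+8>; each is -2× the previous.
step 5: <-7,1> + <+16,-16> → <9,-15>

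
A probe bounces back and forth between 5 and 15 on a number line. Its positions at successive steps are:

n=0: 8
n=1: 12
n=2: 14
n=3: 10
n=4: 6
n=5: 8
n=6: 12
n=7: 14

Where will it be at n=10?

The value travels 4 per step and bounces off the walls at 5 and 15.
  step 8: 14 → 10
  step 9: 10 → 6
  step 10: 6 → 8

8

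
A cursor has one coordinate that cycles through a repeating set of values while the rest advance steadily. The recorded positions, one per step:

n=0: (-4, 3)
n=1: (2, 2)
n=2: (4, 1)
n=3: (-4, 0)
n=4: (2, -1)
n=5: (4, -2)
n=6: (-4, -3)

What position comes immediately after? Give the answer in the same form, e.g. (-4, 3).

The first coordinate repeats the cycle [-4, 2, 4] with period 3; step 7 mod 3 = 1, giving 2.
The second coordinate changes by -1 each step, so at step 7 it is 3 + 7·(-1) = -4.

(2, -4)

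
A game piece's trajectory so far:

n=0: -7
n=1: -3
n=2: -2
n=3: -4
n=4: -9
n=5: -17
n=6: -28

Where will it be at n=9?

Successive displacements: +4, +1, -2, -5, -8, -11 — each changes by -3.
step 7: -28 − 14 → -42
step 8: -42 − 17 → -59
step 9: -59 − 20 → -79

-79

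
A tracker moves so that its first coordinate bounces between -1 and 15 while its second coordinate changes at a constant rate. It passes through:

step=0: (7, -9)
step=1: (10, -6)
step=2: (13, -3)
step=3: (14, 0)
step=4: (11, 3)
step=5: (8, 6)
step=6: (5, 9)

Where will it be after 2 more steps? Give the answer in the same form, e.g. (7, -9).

The first coordinate reflects between -1 and 15, moving 3 per step.
  step 7: 5 → 2
  step 8: 2 → -1
The second coordinate changes by +3 each step: at step 8 it is 15.

(-1, 15)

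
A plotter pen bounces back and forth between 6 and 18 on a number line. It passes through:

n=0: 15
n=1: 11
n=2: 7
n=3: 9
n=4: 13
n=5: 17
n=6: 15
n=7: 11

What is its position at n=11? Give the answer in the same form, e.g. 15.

The value travels 4 per step and bounces off the walls at 6 and 18.
  step 8: 11 → 7
  step 9: 7 → 9
  step 10: 9 → 13
  step 11: 13 → 17

17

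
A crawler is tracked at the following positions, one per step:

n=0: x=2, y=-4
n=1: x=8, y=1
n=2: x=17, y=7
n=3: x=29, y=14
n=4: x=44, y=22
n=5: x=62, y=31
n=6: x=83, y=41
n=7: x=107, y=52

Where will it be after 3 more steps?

x=197, y=91

First differences are (+6,+5), (+9,+6), (+12,+7), (+15,+8), (+18,+9), (+21,+10), (+24,+11); their common second difference is (+3,+1) (constant acceleration).
step 8: x=107, y=52 + (+27,+12) → x=134, y=64
step 9: x=134, y=64 + (+30,+13) → x=164, y=77
step 10: x=164, y=77 + (+33,+14) → x=197, y=91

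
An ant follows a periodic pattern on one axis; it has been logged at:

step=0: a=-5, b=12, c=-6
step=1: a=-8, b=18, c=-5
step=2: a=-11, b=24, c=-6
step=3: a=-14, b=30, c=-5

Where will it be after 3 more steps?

a=-23, b=48, c=-6

The a coordinate changes by -3 each step, so at step 6 it is -5 + 6·(-3) = -23.
The b coordinate changes by +6 each step, so at step 6 it is 12 + 6·(6) = 48.
The c coordinate repeats the cycle [-6, -5] with period 2; step 6 mod 2 = 0, giving -6.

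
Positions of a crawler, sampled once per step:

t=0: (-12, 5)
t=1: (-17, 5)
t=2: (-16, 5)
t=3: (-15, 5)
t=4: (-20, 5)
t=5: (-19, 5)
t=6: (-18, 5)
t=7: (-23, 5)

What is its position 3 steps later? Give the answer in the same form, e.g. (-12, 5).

Step-to-step displacements: (-5, +0), (+1, +0), (+1, +0), (-5, +0), (+1, +0), (+1, +0), (-5, +0) — a repeating cycle of length 3.
step 8: apply (+1, +0) → (-22, 5)
step 9: apply (+1, +0) → (-21, 5)
step 10: apply (-5, +0) → (-26, 5)

(-26, 5)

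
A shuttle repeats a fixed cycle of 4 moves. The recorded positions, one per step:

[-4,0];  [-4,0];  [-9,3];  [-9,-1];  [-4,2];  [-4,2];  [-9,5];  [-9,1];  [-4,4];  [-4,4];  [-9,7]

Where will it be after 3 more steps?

Differencing gives [+0,+0], [-5,+3], [+0,-4], [+5,+3], [+0,+0], [-5,+3], [+0,-4], [+5,+3], [+0,+0], [-5,+3]. This is the pattern [+0,+0], [-5,+3], [+0,-4], [+5,+3] repeated.
step 11: apply [+0,-4] → [-9,3]
step 12: apply [+5,+3] → [-4,6]
step 13: apply [+0,+0] → [-4,6]

[-4,6]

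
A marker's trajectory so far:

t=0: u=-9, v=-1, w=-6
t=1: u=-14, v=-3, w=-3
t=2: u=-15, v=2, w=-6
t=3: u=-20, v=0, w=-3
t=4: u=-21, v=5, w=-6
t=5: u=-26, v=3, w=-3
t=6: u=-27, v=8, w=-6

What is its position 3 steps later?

The moves between consecutive positions are (-5, -2, +3), (-1, +5, -3), (-5, -2, +3), (-1, +5, -3), (-5, -2, +3), (-1, +5, -3); they repeat the 2-cycle [(-5, -2, +3), (-1, +5, -3)].
step 7: apply (-5, -2, +3) → u=-32, v=6, w=-3
step 8: apply (-1, +5, -3) → u=-33, v=11, w=-6
step 9: apply (-5, -2, +3) → u=-38, v=9, w=-3

u=-38, v=9, w=-3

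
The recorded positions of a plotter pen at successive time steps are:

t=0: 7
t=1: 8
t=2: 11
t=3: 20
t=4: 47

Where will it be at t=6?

The jumps are +1, +3, +9, +27 — a geometric progression with ratio 3.
step 5: 47 + 81 → 128
step 6: 128 + 243 → 371

371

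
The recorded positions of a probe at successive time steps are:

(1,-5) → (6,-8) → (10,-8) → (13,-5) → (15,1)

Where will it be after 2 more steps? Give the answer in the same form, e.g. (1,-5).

Successive displacements: (+5,-3), (+4,+0), (+3,+3), (+2,+6) — each changes by (-1,+3).
step 5: (15,1) + (+1,+9) → (16,10)
step 6: (16,10) + (+0,+12) → (16,22)

(16,22)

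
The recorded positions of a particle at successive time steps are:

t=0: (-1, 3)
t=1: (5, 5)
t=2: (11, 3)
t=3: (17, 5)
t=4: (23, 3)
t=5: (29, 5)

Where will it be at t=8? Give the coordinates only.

The first coordinate changes by +6 each step, so at step 8 it is -1 + 8·(6) = 47.
The second coordinate repeats the cycle [3, 5] with period 2; step 8 mod 2 = 0, giving 3.

(47, 3)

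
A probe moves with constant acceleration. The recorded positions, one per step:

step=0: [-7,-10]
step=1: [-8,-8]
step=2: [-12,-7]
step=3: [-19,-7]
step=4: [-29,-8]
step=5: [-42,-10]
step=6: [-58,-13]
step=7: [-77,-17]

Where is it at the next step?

First differences are [-1,+2], [-4,+1], [-7,+0], [-10,-1], [-13,-2], [-16,-3], [-19,-4]; their common second difference is [-3,-1] (constant acceleration).
step 8: [-77,-17] + [-22,-5] → [-99,-22]

[-99,-22]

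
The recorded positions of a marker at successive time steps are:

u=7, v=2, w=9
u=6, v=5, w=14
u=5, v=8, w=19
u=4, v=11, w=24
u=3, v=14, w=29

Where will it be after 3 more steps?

u=0, v=23, w=44

Constant displacement of (-1, +3, +5) per step.
step 5: u=3, v=14, w=29 + (-1, +3, +5) → u=2, v=17, w=34
step 6: u=2, v=17, w=34 + (-1, +3, +5) → u=1, v=20, w=39
step 7: u=1, v=20, w=39 + (-1, +3, +5) → u=0, v=23, w=44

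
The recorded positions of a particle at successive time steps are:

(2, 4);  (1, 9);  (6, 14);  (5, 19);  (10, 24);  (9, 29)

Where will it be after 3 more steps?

(18, 44)

The moves between consecutive positions are (-1, +5), (+5, +5), (-1, +5), (+5, +5), (-1, +5); they repeat the 2-cycle [(-1, +5), (+5, +5)].
step 6: apply (+5, +5) → (14, 34)
step 7: apply (-1, +5) → (13, 39)
step 8: apply (+5, +5) → (18, 44)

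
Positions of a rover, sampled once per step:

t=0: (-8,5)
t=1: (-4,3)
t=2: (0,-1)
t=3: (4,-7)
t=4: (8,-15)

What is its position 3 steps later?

Successive displacements: (+4,-2), (+4,-4), (+4,-6), (+4,-8) — each changes by (+0,-2).
step 5: (8,-15) + (+4,-10) → (12,-25)
step 6: (12,-25) + (+4,-12) → (16,-37)
step 7: (16,-37) + (+4,-14) → (20,-51)

(20,-51)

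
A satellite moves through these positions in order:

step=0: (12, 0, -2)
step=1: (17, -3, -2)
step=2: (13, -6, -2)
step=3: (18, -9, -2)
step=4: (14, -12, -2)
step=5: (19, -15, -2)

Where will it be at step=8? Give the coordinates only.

Differencing gives (+5, -3, +0), (-4, -3, +0), (+5, -3, +0), (-4, -3, +0), (+5, -3, +0). This is the pattern (+5, -3, +0), (-4, -3, +0) repeated.
step 6: apply (-4, -3, +0) → (15, -18, -2)
step 7: apply (+5, -3, +0) → (20, -21, -2)
step 8: apply (-4, -3, +0) → (16, -24, -2)

(16, -24, -2)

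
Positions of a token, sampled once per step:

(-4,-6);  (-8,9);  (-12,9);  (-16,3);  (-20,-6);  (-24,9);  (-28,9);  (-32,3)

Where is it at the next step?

(-36,-6)

The first coordinate changes by -4 each step, so at step 8 it is -4 + 8·(-4) = -36.
The second coordinate repeats the cycle [-6, 9, 9, 3] with period 4; step 8 mod 4 = 0, giving -6.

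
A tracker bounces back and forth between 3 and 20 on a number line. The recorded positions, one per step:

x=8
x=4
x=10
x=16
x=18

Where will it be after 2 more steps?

x=6

The value reflects between 3 and 20, moving 6 per step.
  step 5: 18 → 12
  step 6: 12 → 6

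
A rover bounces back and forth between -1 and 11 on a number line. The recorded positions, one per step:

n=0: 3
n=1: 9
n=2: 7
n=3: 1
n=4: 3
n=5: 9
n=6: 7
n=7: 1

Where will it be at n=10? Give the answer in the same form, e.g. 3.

The value reflects between -1 and 11, moving 6 per step.
  step 8: 1 → 3
  step 9: 3 → 9
  step 10: 9 → 7

7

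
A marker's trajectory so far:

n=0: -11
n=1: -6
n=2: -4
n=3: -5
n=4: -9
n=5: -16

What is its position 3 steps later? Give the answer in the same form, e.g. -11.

-55

First differences are +5, +2, -1, -4, -7; their common second difference is -3 (constant acceleration).
step 6: -16 − 10 → -26
step 7: -26 − 13 → -39
step 8: -39 − 16 → -55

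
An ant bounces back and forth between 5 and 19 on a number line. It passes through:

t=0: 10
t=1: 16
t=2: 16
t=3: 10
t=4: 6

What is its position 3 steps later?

14

The value travels 6 per step and bounces off the walls at 5 and 19.
  step 5: 6 → 12
  step 6: 12 → 18
  step 7: 18 → 14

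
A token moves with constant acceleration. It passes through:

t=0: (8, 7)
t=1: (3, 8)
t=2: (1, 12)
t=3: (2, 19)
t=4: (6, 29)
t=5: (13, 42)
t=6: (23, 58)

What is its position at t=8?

First differences are (-5, +1), (-2, +4), (+1, +7), (+4, +10), (+7, +13), (+10, +16); their common second difference is (+3, +3) (constant acceleration).
step 7: (23, 58) + (+13, +19) → (36, 77)
step 8: (36, 77) + (+16, +22) → (52, 99)

(52, 99)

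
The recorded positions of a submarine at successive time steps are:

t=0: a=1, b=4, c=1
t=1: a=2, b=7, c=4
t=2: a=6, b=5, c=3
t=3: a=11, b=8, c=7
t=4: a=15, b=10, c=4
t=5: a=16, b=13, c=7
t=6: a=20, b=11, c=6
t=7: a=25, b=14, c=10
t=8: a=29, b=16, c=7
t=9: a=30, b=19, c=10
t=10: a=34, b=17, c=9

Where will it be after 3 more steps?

Step-to-step displacements: (+1, +3, +3), (+4, -2, -1), (+5, +3, +4), (+4, +2, -3), (+1, +3, +3), (+4, -2, -1), (+5, +3, +4), (+4, +2, -3), (+1, +3, +3), (+4, -2, -1) — a repeating cycle of length 4.
step 11: apply (+5, +3, +4) → a=39, b=20, c=13
step 12: apply (+4, +2, -3) → a=43, b=22, c=10
step 13: apply (+1, +3, +3) → a=44, b=25, c=13

a=44, b=25, c=13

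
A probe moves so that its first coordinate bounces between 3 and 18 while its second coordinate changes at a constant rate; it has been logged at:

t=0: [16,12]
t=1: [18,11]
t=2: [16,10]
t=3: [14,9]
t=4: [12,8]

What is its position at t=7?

The first coordinate travels 2 per step and bounces off the walls at 3 and 18.
  step 5: 12 → 10
  step 6: 10 → 8
  step 7: 8 → 6
The second coordinate changes by -1 each step: at step 7 it is 5.

[6,5]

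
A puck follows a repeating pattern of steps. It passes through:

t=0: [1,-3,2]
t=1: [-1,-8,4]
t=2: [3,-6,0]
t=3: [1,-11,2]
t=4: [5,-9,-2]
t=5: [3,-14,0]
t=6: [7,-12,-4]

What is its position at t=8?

[9,-15,-6]

The moves between consecutive positions are [-2,-5,+2], [+4,+2,-4], [-2,-5,+2], [+4,+2,-4], [-2,-5,+2], [+4,+2,-4]; they repeat the 2-cycle [[-2,-5,+2], [+4,+2,-4]].
step 7: apply [-2,-5,+2] → [5,-17,-2]
step 8: apply [+4,+2,-4] → [9,-15,-6]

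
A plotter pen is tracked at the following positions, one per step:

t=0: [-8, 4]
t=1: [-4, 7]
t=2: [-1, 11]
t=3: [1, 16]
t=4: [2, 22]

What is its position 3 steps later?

[-1, 46]

First differences are [+4, +3], [+3, +4], [+2, +5], [+1, +6]; their common second difference is [-1, +1] (constant acceleration).
step 5: [2, 22] + [+0, +7] → [2, 29]
step 6: [2, 29] + [-1, +8] → [1, 37]
step 7: [1, 37] + [-2, +9] → [-1, 46]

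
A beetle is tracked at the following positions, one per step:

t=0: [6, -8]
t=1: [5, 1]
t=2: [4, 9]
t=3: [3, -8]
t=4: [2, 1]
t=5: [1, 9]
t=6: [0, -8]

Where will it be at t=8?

First: linear, -1 per step → -2 at step 8.
Second: cycles through -8, 1, 9 every 3 steps. Step 8 lands at position 2 of the cycle → 9.

[-2, 9]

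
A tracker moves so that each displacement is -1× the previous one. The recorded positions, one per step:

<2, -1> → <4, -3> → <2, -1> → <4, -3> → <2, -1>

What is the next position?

Consecutive displacements <+2, -2>, <-2, +2>, <+2, -2>, <-2, +2> scale by a factor of -1 each step.
step 5: <2, -1> + <+2, -2> → <4, -3>

<4, -3>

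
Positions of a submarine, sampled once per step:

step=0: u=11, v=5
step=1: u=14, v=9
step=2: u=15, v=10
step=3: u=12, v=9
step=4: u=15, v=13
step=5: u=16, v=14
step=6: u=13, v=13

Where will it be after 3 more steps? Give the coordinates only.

Differencing gives (+3, +4), (+1, +1), (-3, -1), (+3, +4), (+1, +1), (-3, -1). This is the pattern (+3, +4), (+1, +1), (-3, -1) repeated.
step 7: apply (+3, +4) → u=16, v=17
step 8: apply (+1, +1) → u=17, v=18
step 9: apply (-3, -1) → u=14, v=17

u=14, v=17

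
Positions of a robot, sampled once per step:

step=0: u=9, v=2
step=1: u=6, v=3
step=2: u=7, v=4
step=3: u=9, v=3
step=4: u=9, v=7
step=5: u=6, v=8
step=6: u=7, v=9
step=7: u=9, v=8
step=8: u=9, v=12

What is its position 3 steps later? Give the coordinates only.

u=9, v=13

Differencing gives (-3, +1), (+1, +1), (+2, -1), (+0, +4), (-3, +1), (+1, +1), (+2, -1), (+0, +4). This is the pattern (-3, +1), (+1, +1), (+2, -1), (+0, +4) repeated.
step 9: apply (-3, +1) → u=6, v=13
step 10: apply (+1, +1) → u=7, v=14
step 11: apply (+2, -1) → u=9, v=13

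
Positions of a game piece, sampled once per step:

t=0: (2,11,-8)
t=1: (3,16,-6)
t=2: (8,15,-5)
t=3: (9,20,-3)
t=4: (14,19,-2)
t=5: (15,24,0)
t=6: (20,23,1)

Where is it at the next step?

(21,28,3)

Step-to-step displacements: (+1,+5,+2), (+5,-1,+1), (+1,+5,+2), (+5,-1,+1), (+1,+5,+2), (+5,-1,+1) — a repeating cycle of length 2.
step 7: apply (+1,+5,+2) → (21,28,3)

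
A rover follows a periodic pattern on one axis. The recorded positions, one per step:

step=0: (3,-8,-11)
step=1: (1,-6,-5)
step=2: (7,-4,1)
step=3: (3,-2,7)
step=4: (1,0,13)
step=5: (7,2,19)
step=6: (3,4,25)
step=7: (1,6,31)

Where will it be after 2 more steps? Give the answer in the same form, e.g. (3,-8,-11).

(3,10,43)

The first coordinate repeats the cycle [3, 1, 7] with period 3; step 9 mod 3 = 0, giving 3.
The second coordinate changes by +2 each step, so at step 9 it is -8 + 9·(2) = 10.
The third coordinate changes by +6 each step, so at step 9 it is -11 + 9·(6) = 43.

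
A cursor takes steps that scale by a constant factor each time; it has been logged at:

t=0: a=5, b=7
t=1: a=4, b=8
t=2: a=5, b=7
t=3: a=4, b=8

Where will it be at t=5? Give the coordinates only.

Step-to-step displacements: (-1,+1), (+1,-1), (-1,+1); each is -1× the previous.
step 4: a=4, b=8 + (+1,-1) → a=5, b=7
step 5: a=5, b=7 + (-1,+1) → a=4, b=8

a=4, b=8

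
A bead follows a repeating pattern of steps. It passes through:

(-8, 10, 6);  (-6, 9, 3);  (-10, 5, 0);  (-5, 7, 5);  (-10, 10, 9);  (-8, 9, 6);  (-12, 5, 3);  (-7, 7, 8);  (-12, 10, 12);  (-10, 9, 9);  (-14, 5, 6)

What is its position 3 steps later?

Differencing gives (+2, -1, -3), (-4, -4, -3), (+5, +2, +5), (-5, +3, +4), (+2, -1, -3), (-4, -4, -3), (+5, +2, +5), (-5, +3, +4), (+2, -1, -3), (-4, -4, -3). This is the pattern (+2, -1, -3), (-4, -4, -3), (+5, +2, +5), (-5, +3, +4) repeated.
step 11: apply (+5, +2, +5) → (-9, 7, 11)
step 12: apply (-5, +3, +4) → (-14, 10, 15)
step 13: apply (+2, -1, -3) → (-12, 9, 12)

(-12, 9, 12)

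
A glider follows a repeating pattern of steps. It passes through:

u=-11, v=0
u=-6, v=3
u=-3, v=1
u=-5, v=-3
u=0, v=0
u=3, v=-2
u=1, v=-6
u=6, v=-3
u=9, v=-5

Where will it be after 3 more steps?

Differencing gives (+5, +3), (+3, -2), (-2, -4), (+5, +3), (+3, -2), (-2, -4), (+5, +3), (+3, -2). This is the pattern (+5, +3), (+3, -2), (-2, -4) repeated.
step 9: apply (-2, -4) → u=7, v=-9
step 10: apply (+5, +3) → u=12, v=-6
step 11: apply (+3, -2) → u=15, v=-8

u=15, v=-8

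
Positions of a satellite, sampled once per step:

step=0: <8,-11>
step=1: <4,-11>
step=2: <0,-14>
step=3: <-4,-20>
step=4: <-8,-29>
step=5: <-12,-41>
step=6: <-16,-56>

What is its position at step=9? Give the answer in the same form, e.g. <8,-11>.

First differences are <-4,+0>, <-4,-3>, <-4,-6>, <-4,-9>, <-4,-12>, <-4,-15>; their common second difference is <+0,-3> (constant acceleration).
step 7: <-16,-56> + <-4,-18> → <-20,-74>
step 8: <-20,-74> + <-4,-21> → <-24,-95>
step 9: <-24,-95> + <-4,-24> → <-28,-119>

<-28,-119>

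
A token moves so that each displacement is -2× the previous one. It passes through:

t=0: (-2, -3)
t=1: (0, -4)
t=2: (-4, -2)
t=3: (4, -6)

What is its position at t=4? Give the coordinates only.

Step-to-step displacements: (+2, -1), (-4, +2), (+8, -4); each is -2× the previous.
step 4: (4, -6) + (-16, +8) → (-12, 2)

(-12, 2)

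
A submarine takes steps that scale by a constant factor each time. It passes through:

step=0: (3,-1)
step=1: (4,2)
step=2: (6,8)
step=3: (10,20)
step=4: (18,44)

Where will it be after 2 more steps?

The jumps are (+1,+3), (+2,+6), (+4,+12), (+8,+24) — a geometric progression with ratio 2.
step 5: (18,44) + (+16,+48) → (34,92)
step 6: (34,92) + (+32,+96) → (66,188)

(66,188)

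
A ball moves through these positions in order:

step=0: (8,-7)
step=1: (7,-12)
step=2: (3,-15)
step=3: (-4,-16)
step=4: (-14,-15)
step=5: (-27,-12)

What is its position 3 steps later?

First differences are (-1,-5), (-4,-3), (-7,-1), (-10,+1), (-13,+3); their common second difference is (-3,+2) (constant acceleration).
step 6: (-27,-12) + (-16,+5) → (-43,-7)
step 7: (-43,-7) + (-19,+7) → (-62,0)
step 8: (-62,0) + (-22,+9) → (-84,9)

(-84,9)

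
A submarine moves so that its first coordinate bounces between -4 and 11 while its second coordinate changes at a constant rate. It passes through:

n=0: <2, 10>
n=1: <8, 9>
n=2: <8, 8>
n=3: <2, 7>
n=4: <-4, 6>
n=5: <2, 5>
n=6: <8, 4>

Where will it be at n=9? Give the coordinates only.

<-4, 1>

The first coordinate travels 6 per step and bounces off the walls at -4 and 11.
  step 7: 8 → 8
  step 8: 8 → 2
  step 9: 2 → -4
The second coordinate changes by -1 each step: at step 9 it is 1.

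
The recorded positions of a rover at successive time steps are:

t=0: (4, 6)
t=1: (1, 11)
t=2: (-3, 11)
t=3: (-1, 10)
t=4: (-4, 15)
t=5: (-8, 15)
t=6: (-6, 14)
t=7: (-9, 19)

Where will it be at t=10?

The moves between consecutive positions are (-3, +5), (-4, +0), (+2, -1), (-3, +5), (-4, +0), (+2, -1), (-3, +5); they repeat the 3-cycle [(-3, +5), (-4, +0), (+2, -1)].
step 8: apply (-4, +0) → (-13, 19)
step 9: apply (+2, -1) → (-11, 18)
step 10: apply (-3, +5) → (-14, 23)

(-14, 23)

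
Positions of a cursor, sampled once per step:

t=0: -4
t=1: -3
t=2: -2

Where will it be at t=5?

1

Constant displacement of +1 per step.
step 3: -2 + 1 → -1
step 4: -1 + 1 → 0
step 5: 0 + 1 → 1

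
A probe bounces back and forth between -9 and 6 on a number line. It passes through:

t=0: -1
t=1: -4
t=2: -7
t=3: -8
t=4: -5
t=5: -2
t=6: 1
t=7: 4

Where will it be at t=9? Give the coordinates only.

The value travels 3 per step and bounces off the walls at -9 and 6.
  step 8: 4 → 5
  step 9: 5 → 2

2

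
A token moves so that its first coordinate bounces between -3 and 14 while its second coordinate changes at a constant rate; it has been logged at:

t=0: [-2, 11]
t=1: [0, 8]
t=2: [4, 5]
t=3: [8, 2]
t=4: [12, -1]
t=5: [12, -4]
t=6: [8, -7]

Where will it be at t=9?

The first coordinate travels 4 per step and bounces off the walls at -3 and 14.
  step 7: 8 → 4
  step 8: 4 → 0
  step 9: 0 → -2
The second coordinate changes by -3 each step: at step 9 it is -16.

[-2, -16]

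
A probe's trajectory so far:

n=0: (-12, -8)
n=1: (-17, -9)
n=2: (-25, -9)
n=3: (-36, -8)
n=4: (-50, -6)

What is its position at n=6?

Taking differences between consecutive positions: (-5, -1), (-8, +0), (-11, +1), (-14, +2). These grow by (-3, +1) each step.
step 5: (-50, -6) + (-17, +3) → (-67, -3)
step 6: (-67, -3) + (-20, +4) → (-87, 1)

(-87, 1)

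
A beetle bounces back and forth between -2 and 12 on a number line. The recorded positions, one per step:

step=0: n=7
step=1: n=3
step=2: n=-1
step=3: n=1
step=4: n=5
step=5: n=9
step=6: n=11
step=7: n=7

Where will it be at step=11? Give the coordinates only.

The value travels 4 per step and bounces off the walls at -2 and 12.
  step 8: 7 → 3
  step 9: 3 → -1
  step 10: -1 → 1
  step 11: 1 → 5

n=5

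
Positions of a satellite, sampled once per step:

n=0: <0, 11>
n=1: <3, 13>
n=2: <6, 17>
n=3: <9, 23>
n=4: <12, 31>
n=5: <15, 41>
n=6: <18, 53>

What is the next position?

Taking differences between consecutive positions: <+3, +2>, <+3, +4>, <+3, +6>, <+3, +8>, <+3, +10>, <+3, +12>. These grow by <+0, +2> each step.
step 7: <18, 53> + <+3, +14> → <21, 67>

<21, 67>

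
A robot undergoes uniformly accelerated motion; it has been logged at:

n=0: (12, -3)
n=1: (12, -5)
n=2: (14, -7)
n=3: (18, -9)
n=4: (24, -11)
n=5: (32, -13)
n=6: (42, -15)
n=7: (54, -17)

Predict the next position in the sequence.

(68, -19)

Successive displacements: (+0, -2), (+2, -2), (+4, -2), (+6, -2), (+8, -2), (+10, -2), (+12, -2) — each changes by (+2, +0).
step 8: (54, -17) + (+14, -2) → (68, -19)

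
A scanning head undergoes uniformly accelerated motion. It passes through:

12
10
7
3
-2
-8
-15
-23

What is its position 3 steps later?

-53

Successive displacements: -2, -3, -4, -5, -6, -7, -8 — each changes by -1.
step 8: -23 − 9 → -32
step 9: -32 − 10 → -42
step 10: -42 − 11 → -53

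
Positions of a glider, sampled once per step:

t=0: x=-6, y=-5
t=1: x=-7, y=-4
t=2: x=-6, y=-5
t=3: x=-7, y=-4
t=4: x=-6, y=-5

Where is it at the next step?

Step-to-step displacements: (-1,+1), (+1,-1), (-1,+1), (+1,-1); each is -1× the previous.
step 5: x=-6, y=-5 + (-1,+1) → x=-7, y=-4

x=-7, y=-4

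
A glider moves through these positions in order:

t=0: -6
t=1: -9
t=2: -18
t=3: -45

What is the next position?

The jumps are -3, -9, -27 — a geometric progression with ratio 3.
step 4: -45 − 81 → -126

-126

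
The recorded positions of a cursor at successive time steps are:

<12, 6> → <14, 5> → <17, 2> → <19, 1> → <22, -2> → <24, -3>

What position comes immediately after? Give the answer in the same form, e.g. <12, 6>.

<27, -6>

Step-to-step displacements: <+2, -1>, <+3, -3>, <+2, -1>, <+3, -3>, <+2, -1> — a repeating cycle of length 2.
step 6: apply <+3, -3> → <27, -6>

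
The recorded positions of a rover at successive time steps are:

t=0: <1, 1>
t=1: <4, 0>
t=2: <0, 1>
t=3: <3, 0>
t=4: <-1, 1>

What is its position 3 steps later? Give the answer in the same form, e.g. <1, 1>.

<1, 0>

Differencing gives <+3, -1>, <-4, +1>, <+3, -1>, <-4, +1>. This is the pattern <+3, -1>, <-4, +1> repeated.
step 5: apply <+3, -1> → <2, 0>
step 6: apply <-4, +1> → <-2, 1>
step 7: apply <+3, -1> → <1, 0>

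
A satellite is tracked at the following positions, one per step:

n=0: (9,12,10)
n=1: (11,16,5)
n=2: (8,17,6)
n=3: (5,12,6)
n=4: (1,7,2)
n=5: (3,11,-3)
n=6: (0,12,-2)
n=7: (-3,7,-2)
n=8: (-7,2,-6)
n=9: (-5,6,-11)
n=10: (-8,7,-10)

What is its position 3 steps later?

(-13,1,-19)

Step-to-step displacements: (+2,+4,-5), (-3,+1,+1), (-3,-5,+0), (-4,-5,-4), (+2,+4,-5), (-3,+1,+1), (-3,-5,+0), (-4,-5,-4), (+2,+4,-5), (-3,+1,+1) — a repeating cycle of length 4.
step 11: apply (-3,-5,+0) → (-11,2,-10)
step 12: apply (-4,-5,-4) → (-15,-3,-14)
step 13: apply (+2,+4,-5) → (-13,1,-19)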